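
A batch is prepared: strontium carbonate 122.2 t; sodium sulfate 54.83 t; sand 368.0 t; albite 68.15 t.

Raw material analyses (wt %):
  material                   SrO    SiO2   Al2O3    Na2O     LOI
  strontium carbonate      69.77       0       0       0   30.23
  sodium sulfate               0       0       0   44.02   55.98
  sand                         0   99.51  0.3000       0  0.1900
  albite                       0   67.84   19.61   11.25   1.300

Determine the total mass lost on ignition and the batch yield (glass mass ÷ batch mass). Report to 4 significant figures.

LOI loss = 69.22 t; glass = 544.0 t; yield = 88.71%

All internal work carries exact precision from first step to last. Values along the way are displayed, rounded to 4 significant digits, as written; each reported result takes a single rounding — the derived quantities, which include net glass mass, the four compositions, the yield, LOI, the totals, are re-derived in exact precision, as given in question or answer, using the weight values for 544.0 t of glass.
LOI of each material in turn:
  strontium carbonate: 122.2 × 0.3023 = 36.94 t
  sodium sulfate: 54.83 × 0.5598 = 30.69 t
  sand: 368.0 × 0.001900 = 0.6992 t
  albite: 68.15 × 0.01300 = 0.8860 t
Total LOI = 69.22 t
Glass = batch − LOI = 613.2 − 69.22 = 544.0 t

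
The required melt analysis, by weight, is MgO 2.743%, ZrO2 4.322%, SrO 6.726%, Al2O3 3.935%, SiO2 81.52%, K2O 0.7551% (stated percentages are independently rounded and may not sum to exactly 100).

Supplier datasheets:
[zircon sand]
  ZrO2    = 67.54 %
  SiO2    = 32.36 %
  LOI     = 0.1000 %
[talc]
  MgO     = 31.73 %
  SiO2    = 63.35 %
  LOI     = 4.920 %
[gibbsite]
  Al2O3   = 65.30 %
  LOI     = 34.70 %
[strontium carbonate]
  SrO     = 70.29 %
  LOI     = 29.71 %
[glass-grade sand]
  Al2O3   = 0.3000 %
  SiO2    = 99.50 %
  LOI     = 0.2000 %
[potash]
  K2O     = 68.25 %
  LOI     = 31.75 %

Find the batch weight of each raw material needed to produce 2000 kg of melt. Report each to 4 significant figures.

The whole derivation maintains full float precision throughout; the intermediate values are printed, with 4-significant-digit rounding, alongside each step. Exactly one rounding lands on every reported value — derived quantities, which include the yield, glass mass, six oxide percentages, totals, LOI, are computed at full precision, as set out in the question or the answer, starting from the weights per 2000 kg of glass.
Oxide-by-oxide targets in 2000 kg melt:
  MgO: 2.743% × 2000 = 54.86 kg
  ZrO2: 4.322% × 2000 = 86.44 kg
  SrO: 6.726% × 2000 = 134.5 kg
  Al2O3: 3.935% × 2000 = 78.70 kg
  SiO2: 81.52% × 2000 = 1630 kg
  K2O: 0.7551% × 2000 = 15.10 kg
Per-oxide balance check given the weights on record, versus the basis set out (sum by sum, the targets are met within answer rounding):
  MgO: 172.9·0.3173 = 54.86 kg (target 54.86 kg)
  ZrO2: 128.0·0.6754 = 86.45 kg (target 86.44 kg)
  SrO: 191.4·0.7029 = 134.5 kg (target 134.5 kg)
  Al2O3: 113.7·0.6530 + 1487·0.003000 = 78.71 kg (target 78.70 kg)
  SiO2: 128.0·0.3236 + 172.9·0.6335 + 1487·0.9950 = 1631 kg (target 1630 kg)
  K2O: 22.13·0.6825 = 15.10 kg (target 15.10 kg)
Glass mass check: the batch minus its LOI: 2000 kg (the Σ of target masses is 2000 kg; basis as stated: 2000 kg — a pure rounding effect).
Adding the batch up: Σ batch = 2115 kg; the LOI term Σ batch·LOI equals 115.0 kg; glass ÷ batch gives a yield of 94.57%.

Batch per 2000 kg melt:
  zircon sand: 128.0 kg
  talc: 172.9 kg
  gibbsite: 113.7 kg
  strontium carbonate: 191.4 kg
  glass-grade sand: 1487 kg
  potash: 22.13 kg
Total batch = 2115 kg; LOI loss = 115.0 kg; yield = 94.57%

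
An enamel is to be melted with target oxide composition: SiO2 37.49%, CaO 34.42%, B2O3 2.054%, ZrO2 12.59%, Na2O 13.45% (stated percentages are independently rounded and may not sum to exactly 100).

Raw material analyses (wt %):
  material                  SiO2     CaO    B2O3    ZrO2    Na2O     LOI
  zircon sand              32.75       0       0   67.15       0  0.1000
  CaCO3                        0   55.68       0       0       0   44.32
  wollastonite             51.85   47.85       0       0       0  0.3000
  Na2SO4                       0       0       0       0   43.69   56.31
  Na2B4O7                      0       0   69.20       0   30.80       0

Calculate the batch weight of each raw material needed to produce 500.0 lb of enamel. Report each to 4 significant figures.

Batch per 500.0 lb enamel:
  zircon sand: 93.75 lb
  CaCO3: 49.29 lb
  wollastonite: 302.3 lb
  Na2SO4: 143.5 lb
  Na2B4O7: 14.84 lb
Total batch = 603.7 lb; LOI loss = 103.7 lb; yield = 82.83%

Mid-chain values are displayed rounded off to 4 significant figures within the worked lines; the whole derivation holds full float precision at each step — every reported value is rounded just once; the derived quantities are carried at exact precision (the yield, ignition loss, five oxide percentages, net glass mass, totals) from the batch weights for 500.0 lb of glass as written in the problem or the answer.
Target oxide masses per 500.0 lb enamel:
  SiO2: 37.49% × 500.0 = 187.4 lb
  CaO: 34.42% × 500.0 = 172.1 lb
  B2O3: 2.054% × 500.0 = 10.27 lb
  ZrO2: 12.59% × 500.0 = 62.95 lb
  Na2O: 13.45% × 500.0 = 67.25 lb
Verifying the oxide balance per the reported batch figures, relative to the basis at hand (summed amounts equal target values modulo rounding of the values):
  SiO2: 93.75·0.3275 + 302.3·0.5185 = 187.4 lb (target 187.4 lb)
  CaO: 49.29·0.5568 + 302.3·0.4785 = 172.1 lb (target 172.1 lb)
  B2O3: 14.84·0.6920 = 10.27 lb (target 10.27 lb)
  ZrO2: 93.75·0.6715 = 62.95 lb (target 62.95 lb)
  Na2O: 143.5·0.4369 + 14.84·0.3080 = 67.27 lb (target 67.25 lb)
Consistency of the glass mass: batch total minus LOI = 500.0 lb (per-oxide target masses sum to 500.0 lb; basis as stated: 500.0 lb — gaps are rounding artifacts).
Total batch = Σ batch = 603.7 lb; LOI removed, Σ of batch·LOI: 103.7 lb; as yield: glass ÷ batch → 82.83%.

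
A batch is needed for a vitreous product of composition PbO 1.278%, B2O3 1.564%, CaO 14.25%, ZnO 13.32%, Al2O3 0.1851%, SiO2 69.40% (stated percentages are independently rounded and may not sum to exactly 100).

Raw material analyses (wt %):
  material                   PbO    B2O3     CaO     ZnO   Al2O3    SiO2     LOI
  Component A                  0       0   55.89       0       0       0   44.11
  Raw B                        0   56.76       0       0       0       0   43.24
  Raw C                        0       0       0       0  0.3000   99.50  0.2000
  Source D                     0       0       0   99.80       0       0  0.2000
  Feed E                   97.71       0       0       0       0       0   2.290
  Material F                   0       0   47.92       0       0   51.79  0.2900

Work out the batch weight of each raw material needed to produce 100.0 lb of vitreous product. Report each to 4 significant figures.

Batch per 100.0 lb vitreous product:
  Component A: 12.24 lb
  Raw B: 2.755 lb
  Raw C: 61.70 lb
  Source D: 13.35 lb
  Feed E: 1.308 lb
  Material F: 15.46 lb
Total batch = 106.8 lb; LOI loss = 6.815 lb; yield = 93.62%

Values along the way are rounded off to 4 significant digits when displayed — full float precision is maintained throughout — every reported value carries a single rounding. The derived quantities are re-derived from the batch weights for 100.0 lb of glass in full float precision (ignition loss, the six compositions, the totals, the yield, glass mass) exactly as printed in the question or the answer.
The oxide mass targets at 100.0 lb vitreous product:
  PbO: 1.278% × 100.0 = 1.278 lb
  B2O3: 1.564% × 100.0 = 1.564 lb
  CaO: 14.25% × 100.0 = 14.25 lb
  ZnO: 13.32% × 100.0 = 13.32 lb
  Al2O3: 0.1851% × 100.0 = 0.1851 lb
  SiO2: 69.40% × 100.0 = 69.40 lb
Mass-balance tally per oxide working from each reported weight, for the quoted basis mass (oxide sums agree with the targets modulo rounding of the values):
  PbO: 1.308·0.9771 = 1.278 lb (target 1.278 lb)
  B2O3: 2.755·0.5676 = 1.564 lb (target 1.564 lb)
  CaO: 12.24·0.5589 + 15.46·0.4792 = 14.25 lb (target 14.25 lb)
  ZnO: 13.35·0.9980 = 13.32 lb (target 13.32 lb)
  Al2O3: 61.70·0.003000 = 0.1851 lb (target 0.1851 lb)
  SiO2: 61.70·0.9950 + 15.46·0.5179 = 69.40 lb (target 69.40 lb)
The glass-mass cross-check: batch Σ − ignition loss = 100.0 lb (the Σ of target masses is 100.0 lb; versus the stated basis of 100.0 lb — deltas are rounding alone).
Batch grand total — Σ batch = 106.8 lb; LOI removed, Σ of batch·LOI: 6.815 lb; glass ÷ batch gives a yield of 93.62%.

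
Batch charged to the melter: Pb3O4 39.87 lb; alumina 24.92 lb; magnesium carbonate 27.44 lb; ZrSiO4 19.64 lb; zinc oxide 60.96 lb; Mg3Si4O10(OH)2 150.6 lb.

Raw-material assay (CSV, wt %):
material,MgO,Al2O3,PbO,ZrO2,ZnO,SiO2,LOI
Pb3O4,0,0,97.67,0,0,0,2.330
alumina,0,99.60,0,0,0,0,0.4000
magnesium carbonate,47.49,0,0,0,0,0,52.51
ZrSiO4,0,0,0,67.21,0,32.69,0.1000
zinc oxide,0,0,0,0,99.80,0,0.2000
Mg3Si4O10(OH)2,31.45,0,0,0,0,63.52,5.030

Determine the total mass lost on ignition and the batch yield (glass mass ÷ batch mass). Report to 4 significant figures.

LOI loss = 23.15 lb; glass = 300.3 lb; yield = 92.84%

Values along the way are shown, rounded to four significant figures, within the worked lines; full float precision is carried all the way through; each reported number receives exactly one rounding. Derived quantities (ignition loss, totals, the yield, glass mass, six oxide percentages) are re-derived at full float precision starting from the weights at 300.3 lb of glass as given in the question or the answer.
Ignition loss by material:
  Pb3O4: 39.87 × 0.02330 = 0.9290 lb
  alumina: 24.92 × 0.004000 = 0.09968 lb
  magnesium carbonate: 27.44 × 0.5251 = 14.41 lb
  ZrSiO4: 19.64 × 0.001000 = 0.01964 lb
  zinc oxide: 60.96 × 0.002000 = 0.1219 lb
  Mg3Si4O10(OH)2: 150.6 × 0.05030 = 7.575 lb
Total LOI = 23.15 lb
Glass = batch − LOI = 323.4 − 23.15 = 300.3 lb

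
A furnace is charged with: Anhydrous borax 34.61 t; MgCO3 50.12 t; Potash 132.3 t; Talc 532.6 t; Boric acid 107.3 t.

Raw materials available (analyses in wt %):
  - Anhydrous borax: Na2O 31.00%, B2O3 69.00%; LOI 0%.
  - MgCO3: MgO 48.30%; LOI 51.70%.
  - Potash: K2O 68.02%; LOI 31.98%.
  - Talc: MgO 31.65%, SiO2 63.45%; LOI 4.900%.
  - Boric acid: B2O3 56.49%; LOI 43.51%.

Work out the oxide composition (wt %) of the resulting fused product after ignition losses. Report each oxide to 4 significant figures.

Glass mass = 715.9 t (batch 856.9 − LOI 141.0).
Composition: Na2O 1.499%, MgO 26.93%, SiO2 47.20%, K2O 12.57%, B2O3 11.80%

The intermediate values appear (rounded to four significant digits) within the worked lines. Each numeric step carries full precision through every step. A single rounding completes every reported figure — all derived quantities are rebuilt using the weight values on 715.9 t of glass at exact precision (yield, glass mass, totals, the five compositions, ignition loss) exactly as shown in either problem or answer.
Oxide-by-oxide delivered mass:
  Na2O: 34.61·0.3100 = 10.73 t
  MgO: 50.12·0.4830 + 532.6·0.3165 = 192.8 t
  SiO2: 532.6·0.6345 = 337.9 t
  K2O: 132.3·0.6802 = 89.99 t
  B2O3: 34.61·0.6900 + 107.3·0.5649 = 84.49 t
LOI: 50.12·0.5170 + 132.3·0.3198 + 532.6·0.04900 + 107.3·0.4351 = 141.0 t
Glass mass = batch − LOI = 856.9 − 141.0 = 715.9 t (consistent with Σ oxide mass)
wt %: oxide over glass, times 100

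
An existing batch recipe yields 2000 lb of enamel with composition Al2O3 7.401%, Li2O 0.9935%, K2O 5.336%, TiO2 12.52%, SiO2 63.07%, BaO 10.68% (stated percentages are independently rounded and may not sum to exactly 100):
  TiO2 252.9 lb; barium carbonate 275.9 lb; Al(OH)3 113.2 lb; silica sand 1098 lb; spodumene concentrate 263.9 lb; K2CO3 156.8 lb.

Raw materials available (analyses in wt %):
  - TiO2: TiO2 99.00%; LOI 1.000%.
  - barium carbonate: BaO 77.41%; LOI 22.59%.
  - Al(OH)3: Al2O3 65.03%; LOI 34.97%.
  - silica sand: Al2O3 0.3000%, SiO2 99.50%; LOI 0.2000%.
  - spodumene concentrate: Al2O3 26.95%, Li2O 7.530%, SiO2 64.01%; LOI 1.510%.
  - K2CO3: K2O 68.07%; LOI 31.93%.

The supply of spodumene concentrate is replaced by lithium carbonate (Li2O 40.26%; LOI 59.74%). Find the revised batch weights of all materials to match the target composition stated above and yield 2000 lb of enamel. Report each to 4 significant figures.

Revised batch per 2000 lb enamel:
  TiO2: 252.9 lb
  barium carbonate: 275.9 lb
  Al(OH)3: 221.8 lb
  silica sand: 1268 lb
  lithium carbonate: 49.35 lb
  K2CO3: 156.8 lb
Total batch = 2225 lb; LOI loss = 224.5 lb

Full float precision is maintained from start to finish; rounding to four significant figures extends to every intermediate as displayed. Each reported value is rounded just once. Derived quantities (six oxide percentages, ignition loss, the totals, yield, net glass mass) are re-derived using the weight values for 2000 lb of glass in full precision, precisely as stated by the problem or answer text.
Oxide-by-oxide targets in 2000 lb enamel:
  Al2O3: 7.401% × 2000 = 148.0 lb
  Li2O: 0.9935% × 2000 = 19.87 lb
  K2O: 5.336% × 2000 = 106.7 lb
  TiO2: 12.52% × 2000 = 250.4 lb
  SiO2: 63.07% × 2000 = 1261 lb
  BaO: 10.68% × 2000 = 213.6 lb
Verifying the oxide balance working from each reported weight, against the basis in use (delivered sums recover each target modulo rounding of the values):
  Al2O3: 221.8·0.6503 + 1268·0.003000 = 148.0 lb (target 148.0 lb)
  Li2O: 49.35·0.4026 = 19.87 lb (target 19.87 lb)
  K2O: 156.8·0.6807 = 106.7 lb (target 106.7 lb)
  TiO2: 252.9·0.9900 = 250.4 lb (target 250.4 lb)
  SiO2: 1268·0.9950 = 1262 lb (target 1261 lb)
  BaO: 275.9·0.7741 = 213.6 lb (target 213.6 lb)
Glass-mass bookkeeping: net batch after ignition = 2000 lb (oxide target masses add up to 2000 lb; with the basis standing at 2000 lb — gaps are rounding artifacts).
Summing the batch: Σ batch = 2225 lb; loss to ignition Σ batch·LOI = 224.5 lb; as yield: glass ÷ batch → 89.91%.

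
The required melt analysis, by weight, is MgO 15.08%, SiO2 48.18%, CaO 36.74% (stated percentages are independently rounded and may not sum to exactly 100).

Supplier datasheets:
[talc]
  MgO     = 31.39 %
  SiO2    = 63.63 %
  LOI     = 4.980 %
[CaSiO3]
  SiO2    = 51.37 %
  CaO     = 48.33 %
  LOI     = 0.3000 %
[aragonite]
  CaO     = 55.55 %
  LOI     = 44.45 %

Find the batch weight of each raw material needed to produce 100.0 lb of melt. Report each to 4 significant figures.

Intermediates appear (rounded to 4 significant digits) when written out; all arithmetic runs at exact precision from start to finish. Each reported value is rounded just once; all derived quantities are computed from the weighed amounts for 100.0 lb of glass in full precision (three oxide percentages, totals, the yield, net glass mass, LOI), as they appear in the problem or the answer.
The oxide mass targets at 100.0 lb melt:
  MgO: 15.08% × 100.0 = 15.08 lb
  SiO2: 48.18% × 100.0 = 48.18 lb
  CaO: 36.74% × 100.0 = 36.74 lb
Checking each oxide sum on the weights just shown, under the basis named above (summed amounts equal target values once rounding is allowed for):
  MgO: 48.04·0.3139 = 15.08 lb (target 15.08 lb)
  SiO2: 48.04·0.6363 + 34.28·0.5137 = 48.18 lb (target 48.18 lb)
  CaO: 34.28·0.4833 + 36.31·0.5555 = 36.74 lb (target 36.74 lb)
Auditing the glass mass value: total batch − LOI = 99.99 lb (summing oxide targets gives 100.0 lb; with the basis standing at 100.0 lb — rounding explains the deltas).
Total batch = Σ batch = 118.6 lb; ignition loss, Σ(batch × LOI) = 18.64 lb; yield, glass over the total, = 84.29%.

Batch per 100.0 lb melt:
  talc: 48.04 lb
  CaSiO3: 34.28 lb
  aragonite: 36.31 lb
Total batch = 118.6 lb; LOI loss = 18.64 lb; yield = 84.29%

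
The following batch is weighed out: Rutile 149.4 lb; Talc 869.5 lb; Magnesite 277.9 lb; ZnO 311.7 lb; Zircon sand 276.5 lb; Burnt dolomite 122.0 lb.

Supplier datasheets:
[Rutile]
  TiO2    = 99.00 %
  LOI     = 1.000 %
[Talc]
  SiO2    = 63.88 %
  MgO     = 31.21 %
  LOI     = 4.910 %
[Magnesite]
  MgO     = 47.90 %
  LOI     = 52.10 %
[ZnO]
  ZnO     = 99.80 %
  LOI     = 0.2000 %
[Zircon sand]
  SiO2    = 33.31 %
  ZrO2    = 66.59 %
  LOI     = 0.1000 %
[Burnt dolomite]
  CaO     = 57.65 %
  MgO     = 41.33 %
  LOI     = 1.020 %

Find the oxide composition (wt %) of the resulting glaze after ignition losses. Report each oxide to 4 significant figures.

Glass mass = 1816 lb (batch 2007 − LOI 191.1).
Composition: SiO2 35.66%, CaO 3.873%, ZnO 17.13%, ZrO2 10.14%, MgO 25.05%, TiO2 8.145%

Values along the way are displayed, with 4-significant-figure rounding, when written out. The whole derivation carries full float precision from start to finish. Exactly one rounding lands on each reported figure; all derived quantities (yield, the totals, net glass mass, the six compositions, LOI) are carried from the weighed amounts per 1816 lb of glass at full precision, as written in problem or answer.
Per-oxide mass from batch:
  SiO2: 869.5·0.6388 + 276.5·0.3331 = 647.5 lb
  CaO: 122.0·0.5765 = 70.33 lb
  ZnO: 311.7·0.9980 = 311.1 lb
  ZrO2: 276.5·0.6659 = 184.1 lb
  MgO: 869.5·0.3121 + 277.9·0.4790 + 122.0·0.4133 = 454.9 lb
  TiO2: 149.4·0.9900 = 147.9 lb
LOI: 149.4·0.01000 + 869.5·0.04910 + 277.9·0.5210 + 311.7·0.002000 + 276.5·0.001000 + 122.0·0.01020 = 191.1 lb
Glass mass = batch − LOI = 2007 − 191.1 = 1816 lb (= the summed oxide contributions)
wt % = oxide mass / glass mass × 100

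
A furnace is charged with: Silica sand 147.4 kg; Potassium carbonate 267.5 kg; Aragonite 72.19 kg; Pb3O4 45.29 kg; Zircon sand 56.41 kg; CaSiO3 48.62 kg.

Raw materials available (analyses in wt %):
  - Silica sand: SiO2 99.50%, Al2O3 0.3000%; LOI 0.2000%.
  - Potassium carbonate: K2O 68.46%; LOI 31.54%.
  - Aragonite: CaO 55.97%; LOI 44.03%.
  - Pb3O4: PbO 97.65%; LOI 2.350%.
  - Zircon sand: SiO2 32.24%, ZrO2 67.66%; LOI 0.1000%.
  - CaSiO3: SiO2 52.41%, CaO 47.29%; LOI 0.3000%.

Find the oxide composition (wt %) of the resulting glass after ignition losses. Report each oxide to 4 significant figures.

Each numeric step carries full precision through the solve; working values are shown rounded to 4 significant digits as written; each reported number includes exactly one rounding — the derived quantities are rebuilt from the weighed amounts for 519.7 kg of glass in exact precision (LOI, glass mass, totals, the six compositions, the yield) as written in either problem or answer.
Per-oxide mass from batch:
  SiO2: 147.4·0.9950 + 56.41·0.3224 + 48.62·0.5241 = 190.3 kg
  CaO: 72.19·0.5597 + 48.62·0.4729 = 63.40 kg
  Al2O3: 147.4·0.003000 = 0.4422 kg
  K2O: 267.5·0.6846 = 183.1 kg
  PbO: 45.29·0.9765 = 44.23 kg
  ZrO2: 56.41·0.6766 = 38.17 kg
LOI: 147.4·0.002000 + 267.5·0.3154 + 72.19·0.4403 + 45.29·0.02350 + 56.41·0.001000 + 48.62·0.003000 = 117.7 kg
Glass = total batch minus LOI = 637.4 − 117.7 = 519.7 kg (= Σ oxide masses)
wt %: oxide over glass, times 100

Glass mass = 519.7 kg (batch 637.4 − LOI 117.7).
Composition: SiO2 36.62%, CaO 12.20%, Al2O3 0.08509%, K2O 35.24%, PbO 8.510%, ZrO2 7.344%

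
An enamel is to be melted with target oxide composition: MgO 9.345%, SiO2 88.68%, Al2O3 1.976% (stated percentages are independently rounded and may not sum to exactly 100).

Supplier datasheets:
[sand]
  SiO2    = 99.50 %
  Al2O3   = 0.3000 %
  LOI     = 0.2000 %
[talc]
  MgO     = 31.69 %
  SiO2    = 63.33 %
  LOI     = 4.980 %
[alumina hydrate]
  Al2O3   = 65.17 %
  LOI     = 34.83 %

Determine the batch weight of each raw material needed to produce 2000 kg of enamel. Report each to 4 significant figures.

Batch per 2000 kg enamel:
  sand: 1407 kg
  talc: 589.8 kg
  alumina hydrate: 54.16 kg
Total batch = 2051 kg; LOI loss = 51.05 kg; yield = 97.51%

Mid-chain values are printed, with 4-significant-digit rounding, alongside each step — the working math keeps full precision at each step — a single rounding produces each reported number. All derived quantities are rebuilt using the weight values per 2000 kg of glass at exact precision (the three compositions, glass mass, ignition loss, totals, yield) as written in the problem or the answer.
Per-oxide target masses for 2000 kg enamel:
  MgO: 9.345% × 2000 = 186.9 kg
  SiO2: 88.68% × 2000 = 1774 kg
  Al2O3: 1.976% × 2000 = 39.52 kg
Verifying the oxide balance given the weights on record, on the stated basis (each sum matches its target mass exact up to rounding of places):
  MgO: 589.8·0.3169 = 186.9 kg (target 186.9 kg)
  SiO2: 1407·0.9950 + 589.8·0.6333 = 1773 kg (target 1774 kg)
  Al2O3: 1407·0.003000 + 54.16·0.6517 = 39.52 kg (target 39.52 kg)
Consistency of the glass mass: net batch after ignition = 2000 kg (the Σ of target masses is 2000 kg; the stated basis being 2000 kg — rounding explains the deltas).
Whole-batch sum: Σ batch = 2051 kg; the LOI term Σ batch·LOI equals 51.05 kg; glass ÷ batch gives a yield of 97.51%.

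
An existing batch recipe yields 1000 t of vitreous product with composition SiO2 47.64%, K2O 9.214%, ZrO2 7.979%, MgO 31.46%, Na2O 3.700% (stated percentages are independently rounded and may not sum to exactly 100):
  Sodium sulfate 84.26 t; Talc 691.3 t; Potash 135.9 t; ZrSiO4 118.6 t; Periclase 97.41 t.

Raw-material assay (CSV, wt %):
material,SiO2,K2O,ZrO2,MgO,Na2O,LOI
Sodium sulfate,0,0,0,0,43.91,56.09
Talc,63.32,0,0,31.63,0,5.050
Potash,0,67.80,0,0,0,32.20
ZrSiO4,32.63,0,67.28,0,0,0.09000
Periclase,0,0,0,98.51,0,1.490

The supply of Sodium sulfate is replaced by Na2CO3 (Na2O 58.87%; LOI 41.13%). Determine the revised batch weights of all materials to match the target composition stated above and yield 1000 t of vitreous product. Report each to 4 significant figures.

Revised batch per 1000 t vitreous product:
  Na2CO3: 62.85 t
  Talc: 691.3 t
  Potash: 135.9 t
  ZrSiO4: 118.6 t
  Periclase: 97.41 t
Total batch = 1106 t; LOI loss = 106.1 t

All internal work keeps full float precision at every stage; rounding to 4 significant digits governs every working value as shown; a single rounding completes each reported figure. Derived quantities (yield, totals, glass mass, ignition loss, the five compositions) are rebuilt from the weighed amounts for 1000 t of glass in full precision, exactly as shown in either problem or answer.
Oxide-by-oxide targets in 1000 t vitreous product:
  SiO2: 47.64% × 1000 = 476.4 t
  K2O: 9.214% × 1000 = 92.14 t
  ZrO2: 7.979% × 1000 = 79.79 t
  MgO: 31.46% × 1000 = 314.6 t
  Na2O: 3.700% × 1000 = 37.00 t
Verifying the oxide balance per the reported batch figures, for the quoted basis mass (summed amounts equal target values modulo rounding of the values):
  SiO2: 691.3·0.6332 + 118.6·0.3263 = 476.4 t (target 476.4 t)
  K2O: 135.9·0.6780 = 92.14 t (target 92.14 t)
  ZrO2: 118.6·0.6728 = 79.79 t (target 79.79 t)
  MgO: 691.3·0.3163 + 97.41·0.9851 = 314.6 t (target 314.6 t)
  Na2O: 62.85·0.5887 = 37.00 t (target 37.00 t)
The glass-mass cross-check: batch Σ − ignition loss = 1000 t (the targets, summed, come to 999.9 t; basis as stated: 1000 t — differing by rounding only).
Total batch = Σ batch = 1106 t; the LOI term Σ batch·LOI equals 106.1 t; the yield ratio, glass ÷ batch: 90.41%.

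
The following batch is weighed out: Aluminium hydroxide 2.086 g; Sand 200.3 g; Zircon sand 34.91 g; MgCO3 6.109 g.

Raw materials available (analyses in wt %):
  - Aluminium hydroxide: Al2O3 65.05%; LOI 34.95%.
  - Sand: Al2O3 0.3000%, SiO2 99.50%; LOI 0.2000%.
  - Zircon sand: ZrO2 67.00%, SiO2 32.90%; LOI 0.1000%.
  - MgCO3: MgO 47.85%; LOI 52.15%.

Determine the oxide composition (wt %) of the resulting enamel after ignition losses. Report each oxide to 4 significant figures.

Glass mass = 239.1 g (batch 243.4 − LOI 4.350).
Composition: Al2O3 0.8190%, ZrO2 9.784%, MgO 1.223%, SiO2 88.17%

The intermediate values are displayed rounded to 4 significant digits between the steps. All internal work holds exact precision in every operation — exactly one rounding lands on each reported result. All derived quantities, which include ignition loss, four oxide percentages, yield, totals, net glass mass, are rebuilt at full precision, precisely as stated by the problem or the answer, starting from the weights per 239.1 g of glass.
Oxide masses out of the charge:
  Al2O3: 2.086·0.6505 + 200.3·0.003000 = 1.958 g
  ZrO2: 34.91·0.6700 = 23.39 g
  MgO: 6.109·0.4785 = 2.923 g
  SiO2: 200.3·0.9950 + 34.91·0.3290 = 210.8 g
LOI: 2.086·0.3495 + 200.3·0.002000 + 34.91·0.001000 + 6.109·0.5215 = 4.350 g
batch − LOI leaves glass = 243.4 − 4.350 = 239.1 g (= the summed oxide contributions)
oxide / glass × 100 gives the wt %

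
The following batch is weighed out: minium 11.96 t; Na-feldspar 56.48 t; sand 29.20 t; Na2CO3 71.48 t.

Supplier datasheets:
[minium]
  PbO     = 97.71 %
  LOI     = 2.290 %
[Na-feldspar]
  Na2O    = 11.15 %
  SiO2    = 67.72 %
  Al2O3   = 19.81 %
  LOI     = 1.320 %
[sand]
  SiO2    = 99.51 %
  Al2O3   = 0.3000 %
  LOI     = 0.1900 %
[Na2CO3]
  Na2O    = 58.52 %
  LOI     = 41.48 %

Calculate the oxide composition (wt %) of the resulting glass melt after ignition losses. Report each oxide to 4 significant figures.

Glass mass = 138.4 t (batch 169.1 − LOI 30.72).
Composition: PbO 8.444%, Na2O 34.78%, SiO2 48.63%, Al2O3 8.148%

The whole derivation holds exact precision from first step to last — intermediates are displayed rounded to 4 significant digits within the worked lines. A single rounding produces every reported figure. All derived quantities (glass mass, ignition loss, four oxide percentages, the yield, the totals) are carried in full precision starting from the weights for 138.4 t of glass as they appear in problem or answer.
Delivered oxide masses:
  PbO: 11.96·0.9771 = 11.69 t
  Na2O: 56.48·0.1115 + 71.48·0.5852 = 48.13 t
  SiO2: 56.48·0.6772 + 29.20·0.9951 = 67.31 t
  Al2O3: 56.48·0.1981 + 29.20·0.003000 = 11.28 t
LOI: 11.96·0.02290 + 56.48·0.01320 + 29.20·0.001900 + 71.48·0.4148 = 30.72 t
Resulting glass, batch − LOI: 169.1 − 30.72 = 138.4 t (equal to the oxide-mass sum)
wt % = 100 × oxide mass / glass mass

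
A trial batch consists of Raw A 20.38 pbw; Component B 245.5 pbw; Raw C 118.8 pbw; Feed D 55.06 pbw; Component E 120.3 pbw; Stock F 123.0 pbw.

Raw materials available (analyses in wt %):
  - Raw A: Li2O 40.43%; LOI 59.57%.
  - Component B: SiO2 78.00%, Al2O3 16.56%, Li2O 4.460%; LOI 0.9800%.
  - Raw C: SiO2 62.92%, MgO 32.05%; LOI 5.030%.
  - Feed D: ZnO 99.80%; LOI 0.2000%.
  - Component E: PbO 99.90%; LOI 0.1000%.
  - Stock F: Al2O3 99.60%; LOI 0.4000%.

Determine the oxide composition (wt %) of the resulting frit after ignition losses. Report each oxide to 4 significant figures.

All arithmetic runs at full precision from first step to last. The intermediate values are shown, with 4-significant-digit rounding, alongside each step. Exactly one rounding is applied to each reported value. Derived quantities (glass mass, ignition loss, totals, the six compositions, yield) are carried at exact precision starting from the weights at 661.8 pbw of glass, precisely as stated by the problem or the answer.
Oxide-by-oxide delivered mass:
  SiO2: 245.5·0.7800 + 118.8·0.6292 = 266.2 pbw
  ZnO: 55.06·0.9980 = 54.95 pbw
  MgO: 118.8·0.3205 = 38.08 pbw
  Al2O3: 245.5·0.1656 + 123.0·0.9960 = 163.2 pbw
  Li2O: 20.38·0.4043 + 245.5·0.04460 = 19.19 pbw
  PbO: 120.3·0.9990 = 120.2 pbw
LOI: 20.38·0.5957 + 245.5·0.009800 + 118.8·0.05030 + 55.06·0.002000 + 120.3·0.001000 + 123.0·0.004000 = 21.24 pbw
batch − LOI leaves glass = 683.0 − 21.24 = 661.8 pbw (equal to the oxide-mass sum)
percent share: oxide ÷ glass, ×100

Glass mass = 661.8 pbw (batch 683.0 − LOI 21.24).
Composition: SiO2 40.23%, ZnO 8.303%, MgO 5.753%, Al2O3 24.65%, Li2O 2.900%, PbO 18.16%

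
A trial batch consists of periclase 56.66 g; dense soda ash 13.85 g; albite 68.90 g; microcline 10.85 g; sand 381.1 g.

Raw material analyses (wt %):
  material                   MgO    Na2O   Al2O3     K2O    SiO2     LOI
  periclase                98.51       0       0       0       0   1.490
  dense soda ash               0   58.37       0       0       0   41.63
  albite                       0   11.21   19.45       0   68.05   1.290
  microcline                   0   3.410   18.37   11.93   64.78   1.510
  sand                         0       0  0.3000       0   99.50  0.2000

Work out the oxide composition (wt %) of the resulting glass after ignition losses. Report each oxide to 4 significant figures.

Each numeric step keeps exact precision end to end; in-progress results are printed rounded to four significant digits between the steps. Every reported figure receives exactly one rounding — all derived quantities are re-derived starting from the weights for 522.9 g of glass in exact precision (net glass mass, totals, five oxide percentages, ignition loss, yield) precisely as stated by the problem or answer text.
Oxide-by-oxide delivered mass:
  MgO: 56.66·0.9851 = 55.82 g
  Na2O: 13.85·0.5837 + 68.90·0.1121 + 10.85·0.03410 = 16.18 g
  Al2O3: 68.90·0.1945 + 10.85·0.1837 + 381.1·0.003000 = 16.54 g
  K2O: 10.85·0.1193 = 1.294 g
  SiO2: 68.90·0.6805 + 10.85·0.6478 + 381.1·0.9950 = 433.1 g
LOI: 56.66·0.01490 + 13.85·0.4163 + 68.90·0.01290 + 10.85·0.01510 + 381.1·0.002000 = 8.425 g
batch − LOI leaves glass = 531.4 − 8.425 = 522.9 g (matching Σ of the oxides)
each oxide over glass, ×100, is wt %

Glass mass = 522.9 g (batch 531.4 − LOI 8.425).
Composition: MgO 10.67%, Na2O 3.094%, Al2O3 3.162%, K2O 0.2475%, SiO2 82.82%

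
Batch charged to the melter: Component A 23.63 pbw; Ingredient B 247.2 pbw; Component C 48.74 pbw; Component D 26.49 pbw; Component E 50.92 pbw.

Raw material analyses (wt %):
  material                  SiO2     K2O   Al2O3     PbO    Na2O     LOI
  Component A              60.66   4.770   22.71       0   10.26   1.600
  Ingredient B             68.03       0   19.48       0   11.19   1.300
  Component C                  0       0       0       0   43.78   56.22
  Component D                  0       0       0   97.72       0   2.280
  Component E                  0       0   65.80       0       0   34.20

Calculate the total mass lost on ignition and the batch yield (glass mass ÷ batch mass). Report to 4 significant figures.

All internal work runs at full precision all the way through — the intermediate values appear, rounded to four significant figures, when written out; every reported value is rounded only once — all derived quantities are recomputed from the batch weights per 348.0 pbw of glass in exact precision (the yield, ignition loss, five oxide percentages, the totals, glass mass) exactly as shown in the question or the answer.
Loss on ignition, line by line:
  Component A: 23.63 × 0.01600 = 0.3781 pbw
  Ingredient B: 247.2 × 0.01300 = 3.214 pbw
  Component C: 48.74 × 0.5622 = 27.40 pbw
  Component D: 26.49 × 0.02280 = 0.6040 pbw
  Component E: 50.92 × 0.3420 = 17.41 pbw
Total LOI = 49.01 pbw
Glass = batch − LOI = 397.0 − 49.01 = 348.0 pbw

LOI loss = 49.01 pbw; glass = 348.0 pbw; yield = 87.65%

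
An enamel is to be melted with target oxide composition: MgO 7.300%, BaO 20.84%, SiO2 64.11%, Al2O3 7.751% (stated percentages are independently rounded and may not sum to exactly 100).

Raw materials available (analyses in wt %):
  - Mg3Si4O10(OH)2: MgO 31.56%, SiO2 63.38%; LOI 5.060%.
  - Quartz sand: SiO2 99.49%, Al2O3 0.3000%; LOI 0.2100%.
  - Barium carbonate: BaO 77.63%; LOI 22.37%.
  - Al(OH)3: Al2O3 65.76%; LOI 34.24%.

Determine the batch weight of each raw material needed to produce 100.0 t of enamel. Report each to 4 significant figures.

The intermediate values appear (rounded to 4 significant figures) between the steps; all arithmetic holds exact precision at each step. Each reported number is rounded a single time — all derived quantities are computed in exact precision (totals, LOI, the yield, the four compositions, net glass mass) from the batch weights on 100.0 t of glass precisely as stated by either problem or answer.
Per-oxide target masses for 100.0 t enamel:
  MgO: 7.300% × 100.0 = 7.300 t
  BaO: 20.84% × 100.0 = 20.84 t
  SiO2: 64.11% × 100.0 = 64.11 t
  Al2O3: 7.751% × 100.0 = 7.751 t
Per-oxide balance check applying the batch weights above, on the stated basis (each sum matches its target mass inside rounding margins):
  MgO: 23.13·0.3156 = 7.300 t (target 7.300 t)
  BaO: 26.85·0.7763 = 20.84 t (target 20.84 t)
  SiO2: 23.13·0.6338 + 49.70·0.9949 = 64.11 t (target 64.11 t)
  Al2O3: 49.70·0.003000 + 11.56·0.6576 = 7.751 t (target 7.751 t)
The glass-mass cross-check: the batch minus its LOI: 100.0 t (the Σ of target masses is 100.0 t; with the basis standing at 100.0 t — gaps are rounding artifacts).
Summing the batch: Σ batch = 111.2 t; LOI removed, Σ of batch·LOI: 11.24 t; yield, glass over the total, = 89.90%.

Batch per 100.0 t enamel:
  Mg3Si4O10(OH)2: 23.13 t
  Quartz sand: 49.70 t
  Barium carbonate: 26.85 t
  Al(OH)3: 11.56 t
Total batch = 111.2 t; LOI loss = 11.24 t; yield = 89.90%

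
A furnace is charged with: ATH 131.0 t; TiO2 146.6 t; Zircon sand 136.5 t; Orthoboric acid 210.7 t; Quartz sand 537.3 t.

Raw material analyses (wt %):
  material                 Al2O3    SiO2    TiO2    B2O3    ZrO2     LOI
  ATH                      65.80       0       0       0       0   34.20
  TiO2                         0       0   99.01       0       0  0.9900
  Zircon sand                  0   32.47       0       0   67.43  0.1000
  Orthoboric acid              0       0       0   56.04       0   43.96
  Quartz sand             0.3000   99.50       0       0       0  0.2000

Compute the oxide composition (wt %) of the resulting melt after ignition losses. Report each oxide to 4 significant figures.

Glass mass = 1022 t (batch 1162 − LOI 140.1).
Composition: Al2O3 8.592%, SiO2 56.65%, TiO2 14.20%, B2O3 11.55%, ZrO2 9.006%

All arithmetic keeps full float precision end to end — mid-chain values are shown rounded to 4 significant figures within the worked lines; exactly one rounding lands on every reported number; the derived quantities, including LOI, five oxide percentages, totals, yield, net glass mass, are rebuilt starting from the weights at 1022 t of glass in full float precision, as they appear in question or answer.
Delivered oxide masses:
  Al2O3: 131.0·0.6580 + 537.3·0.003000 = 87.81 t
  SiO2: 136.5·0.3247 + 537.3·0.9950 = 578.9 t
  TiO2: 146.6·0.9901 = 145.1 t
  B2O3: 210.7·0.5604 = 118.1 t
  ZrO2: 136.5·0.6743 = 92.04 t
LOI: 131.0·0.3420 + 146.6·0.009900 + 136.5·0.001000 + 210.7·0.4396 + 537.3·0.002000 = 140.1 t
Glass = total batch minus LOI = 1162 − 140.1 = 1022 t (matching Σ of the oxides)
wt %: oxide over glass, times 100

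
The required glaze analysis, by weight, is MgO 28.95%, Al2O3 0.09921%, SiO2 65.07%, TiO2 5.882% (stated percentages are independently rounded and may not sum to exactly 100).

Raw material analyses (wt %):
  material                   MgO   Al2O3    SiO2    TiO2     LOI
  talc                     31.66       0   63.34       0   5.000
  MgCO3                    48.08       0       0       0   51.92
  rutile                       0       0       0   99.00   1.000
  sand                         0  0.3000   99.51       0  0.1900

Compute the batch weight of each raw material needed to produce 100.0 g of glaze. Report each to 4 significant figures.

All arithmetic carries exact precision through every step — the intermediate values are printed, with 4-significant-digit rounding, when written out; a single rounding finalizes each reported value; derived quantities are carried from the weighed amounts on 100.0 g of glass in exact precision (the totals, four oxide percentages, ignition loss, glass mass, the yield) exactly as printed in either problem or answer.
Per-oxide target masses for 100.0 g glaze:
  MgO: 28.95% × 100.0 = 28.95 g
  Al2O3: 0.09921% × 100.0 = 0.09921 g
  SiO2: 65.07% × 100.0 = 65.07 g
  TiO2: 5.882% × 100.0 = 5.882 g
Balance tally, oxide-wise, using the reported weights, against the basis in use (oxide sums agree with the targets net of answer rounding effects):
  MgO: 50.78·0.3166 + 26.78·0.4808 = 28.95 g (target 28.95 g)
  Al2O3: 33.07·0.003000 = 0.09921 g (target 0.09921 g)
  SiO2: 50.78·0.6334 + 33.07·0.9951 = 65.07 g (target 65.07 g)
  TiO2: 5.941·0.9900 = 5.882 g (target 5.882 g)
The glass-mass cross-check: net batch after ignition = 100.0 g (summing oxide targets gives 100.0 g; against the stated basis, 100.0 g — rounding explains the deltas).
Batch total: Σ batch = 116.6 g; ignition loss, Σ(batch × LOI) = 16.57 g; as yield: glass ÷ batch → 85.79%.

Batch per 100.0 g glaze:
  talc: 50.78 g
  MgCO3: 26.78 g
  rutile: 5.941 g
  sand: 33.07 g
Total batch = 116.6 g; LOI loss = 16.57 g; yield = 85.79%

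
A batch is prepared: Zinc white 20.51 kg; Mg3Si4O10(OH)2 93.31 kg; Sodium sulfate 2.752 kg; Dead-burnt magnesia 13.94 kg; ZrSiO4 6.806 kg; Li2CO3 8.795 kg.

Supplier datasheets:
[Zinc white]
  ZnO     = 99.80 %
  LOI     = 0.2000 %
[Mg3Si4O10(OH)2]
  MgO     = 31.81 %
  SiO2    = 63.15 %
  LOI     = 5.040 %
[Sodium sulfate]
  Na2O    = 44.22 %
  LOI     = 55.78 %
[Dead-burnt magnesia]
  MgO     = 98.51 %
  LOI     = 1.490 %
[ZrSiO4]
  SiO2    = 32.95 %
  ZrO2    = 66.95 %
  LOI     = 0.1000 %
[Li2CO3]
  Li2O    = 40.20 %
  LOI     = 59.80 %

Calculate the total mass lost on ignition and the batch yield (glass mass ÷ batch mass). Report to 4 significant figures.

LOI loss = 11.75 kg; glass = 134.4 kg; yield = 91.96%

All internal work keeps full precision in every operation — values along the way are displayed rounded to four significant figures as written — each reported number takes exactly one rounding; the derived quantities (yield, glass mass, the totals, the six compositions, LOI) are computed at exact precision from the batch weights on 134.4 kg of glass as quoted within the problem or the answer.
Per-material ignition loss:
  Zinc white: 20.51 × 0.002000 = 0.04102 kg
  Mg3Si4O10(OH)2: 93.31 × 0.05040 = 4.703 kg
  Sodium sulfate: 2.752 × 0.5578 = 1.535 kg
  Dead-burnt magnesia: 13.94 × 0.01490 = 0.2077 kg
  ZrSiO4: 6.806 × 0.001000 = 0.006806 kg
  Li2CO3: 8.795 × 0.5980 = 5.259 kg
Total LOI = 11.75 kg
Glass = batch − LOI = 146.1 − 11.75 = 134.4 kg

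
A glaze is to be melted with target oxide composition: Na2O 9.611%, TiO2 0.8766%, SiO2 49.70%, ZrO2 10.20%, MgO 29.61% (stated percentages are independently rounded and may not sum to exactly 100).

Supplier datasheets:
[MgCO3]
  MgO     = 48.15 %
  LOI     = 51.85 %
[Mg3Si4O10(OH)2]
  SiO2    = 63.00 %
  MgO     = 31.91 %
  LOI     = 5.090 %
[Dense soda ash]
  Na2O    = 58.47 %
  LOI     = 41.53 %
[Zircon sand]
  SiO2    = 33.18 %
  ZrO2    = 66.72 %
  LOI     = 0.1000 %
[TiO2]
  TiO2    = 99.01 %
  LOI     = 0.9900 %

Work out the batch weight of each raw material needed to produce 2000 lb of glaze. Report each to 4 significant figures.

Rounding to 4 significant figures applies to each mid-chain value as shown — all internal work runs at full float precision through the solve — each reported number is rounded just once; derived quantities (glass mass, the five compositions, LOI, yield, the totals) are carried starting from the weights for 2000 lb of glass in full float precision, as quoted within the problem or answer text.
Oxide-by-oxide targets in 2000 lb glaze:
  Na2O: 9.611% × 2000 = 192.2 lb
  TiO2: 0.8766% × 2000 = 17.53 lb
  SiO2: 49.70% × 2000 = 994.0 lb
  ZrO2: 10.20% × 2000 = 204.0 lb
  MgO: 29.61% × 2000 = 592.2 lb
Mass-balance tally per oxide on the weights just shown, for the quoted basis mass (each sum matches its target mass once rounding is allowed for):
  Na2O: 328.7·0.5847 = 192.2 lb (target 192.2 lb)
  TiO2: 17.71·0.9901 = 17.53 lb (target 17.53 lb)
  SiO2: 1417·0.6300 + 305.8·0.3318 = 994.2 lb (target 994.0 lb)
  ZrO2: 305.8·0.6672 = 204.0 lb (target 204.0 lb)
  MgO: 291.0·0.4815 + 1417·0.3191 = 592.3 lb (target 592.2 lb)
Glass-mass closure: Σ batch − LOI loss = 2000 lb (the Σ of target masses is 2000 lb; basis as stated: 2000 lb — differing by rounding only).
Adding the batch up: Σ batch = 2360 lb; the LOI term Σ batch·LOI equals 360.0 lb; as yield: glass ÷ batch → 84.75%.

Batch per 2000 lb glaze:
  MgCO3: 291.0 lb
  Mg3Si4O10(OH)2: 1417 lb
  Dense soda ash: 328.7 lb
  Zircon sand: 305.8 lb
  TiO2: 17.71 lb
Total batch = 2360 lb; LOI loss = 360.0 lb; yield = 84.75%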